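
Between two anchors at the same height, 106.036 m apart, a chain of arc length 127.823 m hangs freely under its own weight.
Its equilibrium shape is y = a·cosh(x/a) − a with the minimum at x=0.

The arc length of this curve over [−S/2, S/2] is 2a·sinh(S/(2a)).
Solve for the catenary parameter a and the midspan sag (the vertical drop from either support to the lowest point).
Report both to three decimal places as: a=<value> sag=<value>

seed: a₀ = √(S³/(24(L−S))) = √(106.036³/(24·21.787)) = 47.750252
iter 1: u=1.110319  f(a)=+1.383e+00  f'(a)=-1.030e+00  a ← 47.750252 − (+1.383e+00/-1.030e+00) = 49.092891
iter 2: u=1.079953  f(a)=+6.048e-02  f'(a)=-9.418e-01  a ← 49.092891 − (+6.048e-02/-9.418e-01) = 49.157108
iter 3: u=1.078542  f(a)=+1.274e-04  f'(a)=-9.378e-01  a ← 49.157108 − (+1.274e-04/-9.378e-01) = 49.157243
iter 4: u=1.078539  f(a)=+5.674e-10  f'(a)=-9.378e-01  a ← 49.157243 − (+5.674e-10/-9.378e-01) = 49.157243
iter 5: u=1.078539  f(a)=-1.421e-14  f'(a)=-9.378e-01  a ← 49.157243 − (-1.421e-14/-9.378e-01) = 49.157243
converged: |Δa| < 1e-12 after 5 iterations
sag = a·(cosh(S/(2a)) − 1) = 49.157243·(cosh(1.078539) − 1) = 31.472245
T_max/T_min = cosh(S/(2a)) = 1.640236

a=49.157 sag=31.472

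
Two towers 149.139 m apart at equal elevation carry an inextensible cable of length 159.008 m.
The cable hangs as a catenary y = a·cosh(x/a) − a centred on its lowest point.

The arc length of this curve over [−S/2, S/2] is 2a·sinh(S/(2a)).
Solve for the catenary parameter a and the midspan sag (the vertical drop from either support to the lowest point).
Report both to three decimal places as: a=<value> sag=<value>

a=119.501 sag=24.031

seed: a₀ = √(S³/(24(L−S))) = √(149.139³/(24·9.869)) = 118.343564
iter 1: u=0.630110  f(a)=+1.978e-01  f'(a)=-1.735e-01  a ← 118.343564 − (+1.978e-01/-1.735e-01) = 119.483499
iter 2: u=0.624099  f(a)=+2.894e-03  f'(a)=-1.685e-01  a ← 119.483499 − (+2.894e-03/-1.685e-01) = 119.500679
iter 3: u=0.624009  f(a)=+6.401e-07  f'(a)=-1.684e-01  a ← 119.500679 − (+6.401e-07/-1.684e-01) = 119.500683
iter 4: u=0.624009  f(a)=+2.842e-14  f'(a)=-1.684e-01  a ← 119.500683 − (+2.842e-14/-1.684e-01) = 119.500683
converged: |Δa| < 1e-12 after 4 iterations
sag = a·(cosh(S/(2a)) − 1) = 119.500683·(cosh(0.624009) − 1) = 24.030844
T_max/T_min = cosh(S/(2a)) = 1.201094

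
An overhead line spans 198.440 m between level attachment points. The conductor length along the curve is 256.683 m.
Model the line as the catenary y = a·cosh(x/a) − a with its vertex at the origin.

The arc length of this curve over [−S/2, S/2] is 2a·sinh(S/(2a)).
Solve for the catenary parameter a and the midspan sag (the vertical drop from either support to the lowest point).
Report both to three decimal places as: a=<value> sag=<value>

a=77.860 sag=72.252

seed: a₀ = √(S³/(24(L−S))) = √(198.440³/(24·58.243)) = 74.768099
iter 1: u=1.327037  f(a)=+5.349e+00  f'(a)=-1.850e+00  a ← 74.768099 − (+5.349e+00/-1.850e+00) = 77.659070
iter 2: u=1.277636  f(a)=+3.259e-01  f'(a)=-1.631e+00  a ← 77.659070 − (+3.259e-01/-1.631e+00) = 77.858872
iter 3: u=1.274357  f(a)=+1.383e-03  f'(a)=-1.617e+00  a ← 77.858872 − (+1.383e-03/-1.617e+00) = 77.859727
iter 4: u=1.274343  f(a)=+2.515e-08  f'(a)=-1.617e+00  a ← 77.859727 − (+2.515e-08/-1.617e+00) = 77.859727
iter 5: u=1.274343  f(a)=+5.684e-14  f'(a)=-1.617e+00  a ← 77.859727 − (+5.684e-14/-1.617e+00) = 77.859727
converged: |Δa| < 1e-12 after 5 iterations
sag = a·(cosh(S/(2a)) − 1) = 77.859727·(cosh(1.274343) − 1) = 72.252490
T_max/T_min = cosh(S/(2a)) = 1.927983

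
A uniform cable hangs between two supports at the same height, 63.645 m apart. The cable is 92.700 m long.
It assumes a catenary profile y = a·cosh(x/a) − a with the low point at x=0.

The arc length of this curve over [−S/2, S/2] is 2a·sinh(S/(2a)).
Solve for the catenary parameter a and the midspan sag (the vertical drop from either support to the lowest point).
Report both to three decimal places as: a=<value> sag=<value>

seed: a₀ = √(S³/(24(L−S))) = √(63.645³/(24·29.055)) = 19.227835
iter 1: u=1.655023  f(a)=+4.249e+00  f'(a)=-3.935e+00  a ← 19.227835 − (+4.249e+00/-3.935e+00) = 20.307540
iter 2: u=1.567029  f(a)=+3.842e-01  f'(a)=-3.253e+00  a ← 20.307540 − (+3.842e-01/-3.253e+00) = 20.425629
iter 3: u=1.557969  f(a)=+3.830e-03  f'(a)=-3.189e+00  a ← 20.425629 − (+3.830e-03/-3.189e+00) = 20.426830
iter 4: u=1.557878  f(a)=+3.890e-07  f'(a)=-3.188e+00  a ← 20.426830 − (+3.890e-07/-3.188e+00) = 20.426830
iter 5: u=1.557878  f(a)=-1.421e-14  f'(a)=-3.188e+00  a ← 20.426830 − (-1.421e-14/-3.188e+00) = 20.426830
converged: |Δa| < 1e-12 after 5 iterations
sag = a·(cosh(S/(2a)) − 1) = 20.426830·(cosh(1.557878) − 1) = 30.224704
T_max/T_min = cosh(S/(2a)) = 2.479657

a=20.427 sag=30.225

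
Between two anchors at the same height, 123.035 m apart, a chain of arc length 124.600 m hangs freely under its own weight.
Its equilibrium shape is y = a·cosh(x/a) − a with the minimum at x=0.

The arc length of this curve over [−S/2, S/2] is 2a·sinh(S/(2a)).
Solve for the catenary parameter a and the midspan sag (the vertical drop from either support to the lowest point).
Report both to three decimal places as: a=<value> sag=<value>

a=223.103 sag=8.535

seed: a₀ = √(S³/(24(L−S))) = √(123.035³/(24·1.565)) = 222.679490
iter 1: u=0.276260  f(a)=+5.983e-03  f'(a)=-1.416e-02  a ← 222.679490 − (+5.983e-03/-1.416e-02) = 223.101902
iter 2: u=0.275737  f(a)=+1.707e-05  f'(a)=-1.408e-02  a ← 223.101902 − (+1.707e-05/-1.408e-02) = 223.103113
iter 3: u=0.275736  f(a)=+1.398e-10  f'(a)=-1.408e-02  a ← 223.103113 − (+1.398e-10/-1.408e-02) = 223.103113
iter 4: u=0.275736  f(a)=+0.000e+00  f'(a)=-1.408e-02  a ← 223.103113 − (+0.000e+00/-1.408e-02) = 223.103113
converged: |Δa| < 1e-12 after 4 iterations
sag = a·(cosh(S/(2a)) − 1) = 223.103113·(cosh(0.275736) − 1) = 8.535159
T_max/T_min = cosh(S/(2a)) = 1.038257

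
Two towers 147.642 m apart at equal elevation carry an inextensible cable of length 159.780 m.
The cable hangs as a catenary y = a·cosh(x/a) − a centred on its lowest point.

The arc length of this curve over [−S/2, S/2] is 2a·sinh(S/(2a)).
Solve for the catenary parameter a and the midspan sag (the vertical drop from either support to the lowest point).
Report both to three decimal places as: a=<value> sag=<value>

a=106.380 sag=26.658

seed: a₀ = √(S³/(24(L−S))) = √(147.642³/(24·12.138)) = 105.107981
iter 1: u=0.702335  f(a)=+3.029e-01  f'(a)=-2.426e-01  a ← 105.107981 − (+3.029e-01/-2.426e-01) = 106.356789
iter 2: u=0.694088  f(a)=+5.483e-03  f'(a)=-2.338e-01  a ← 106.356789 − (+5.483e-03/-2.338e-01) = 106.380236
iter 3: u=0.693935  f(a)=+1.870e-06  f'(a)=-2.337e-01  a ← 106.380236 − (+1.870e-06/-2.337e-01) = 106.380244
iter 4: u=0.693935  f(a)=+1.705e-13  f'(a)=-2.337e-01  a ← 106.380244 − (+1.705e-13/-2.337e-01) = 106.380244
converged: |Δa| < 1e-12 after 4 iterations
sag = a·(cosh(S/(2a)) − 1) = 106.380244·(cosh(0.693935) − 1) = 26.657978
T_max/T_min = cosh(S/(2a)) = 1.250591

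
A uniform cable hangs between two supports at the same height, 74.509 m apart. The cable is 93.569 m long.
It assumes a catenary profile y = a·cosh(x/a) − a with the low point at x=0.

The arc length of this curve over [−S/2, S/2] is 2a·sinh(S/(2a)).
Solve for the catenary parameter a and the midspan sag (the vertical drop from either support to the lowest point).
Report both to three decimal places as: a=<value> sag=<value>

a=31.163 sag=25.050

seed: a₀ = √(S³/(24(L−S))) = √(74.509³/(24·19.060)) = 30.070873
iter 1: u=1.238890  f(a)=+1.517e+00  f'(a)=-1.473e+00  a ← 30.070873 − (+1.517e+00/-1.473e+00) = 31.100811
iter 2: u=1.197863  f(a)=+8.144e-02  f'(a)=-1.319e+00  a ← 31.100811 − (+8.144e-02/-1.319e+00) = 31.162557
iter 3: u=1.195489  f(a)=+2.641e-04  f'(a)=-1.310e+00  a ← 31.162557 − (+2.641e-04/-1.310e+00) = 31.162759
iter 4: u=1.195481  f(a)=+2.796e-09  f'(a)=-1.310e+00  a ← 31.162759 − (+2.796e-09/-1.310e+00) = 31.162759
iter 5: u=1.195481  f(a)=-1.421e-14  f'(a)=-1.310e+00  a ← 31.162759 − (-1.421e-14/-1.310e+00) = 31.162759
converged: |Δa| < 1e-12 after 5 iterations
sag = a·(cosh(S/(2a)) − 1) = 31.162759·(cosh(1.195481) − 1) = 25.050291
T_max/T_min = cosh(S/(2a)) = 1.803853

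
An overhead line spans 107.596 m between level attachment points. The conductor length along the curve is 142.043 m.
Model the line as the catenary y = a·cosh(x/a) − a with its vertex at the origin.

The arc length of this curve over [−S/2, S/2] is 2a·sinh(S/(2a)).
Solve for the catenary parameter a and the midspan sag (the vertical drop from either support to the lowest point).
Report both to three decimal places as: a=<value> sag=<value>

seed: a₀ = √(S³/(24(L−S))) = √(107.596³/(24·34.447)) = 38.816187
iter 1: u=1.385968  f(a)=+3.464e+00  f'(a)=-2.140e+00  a ← 38.816187 − (+3.464e+00/-2.140e+00) = 40.434789
iter 2: u=1.330488  f(a)=+2.284e-01  f'(a)=-1.866e+00  a ← 40.434789 − (+2.284e-01/-1.866e+00) = 40.557198
iter 3: u=1.326472  f(a)=+1.149e-03  f'(a)=-1.848e+00  a ← 40.557198 − (+1.149e-03/-1.848e+00) = 40.557820
iter 4: u=1.326452  f(a)=+2.937e-08  f'(a)=-1.847e+00  a ← 40.557820 − (+2.937e-08/-1.847e+00) = 40.557820
iter 5: u=1.326452  f(a)=+0.000e+00  f'(a)=-1.847e+00  a ← 40.557820 − (+0.000e+00/-1.847e+00) = 40.557820
converged: |Δa| < 1e-12 after 5 iterations
sag = a·(cosh(S/(2a)) − 1) = 40.557820·(cosh(1.326452) − 1) = 41.228427
T_max/T_min = cosh(S/(2a)) = 2.016535

a=40.558 sag=41.228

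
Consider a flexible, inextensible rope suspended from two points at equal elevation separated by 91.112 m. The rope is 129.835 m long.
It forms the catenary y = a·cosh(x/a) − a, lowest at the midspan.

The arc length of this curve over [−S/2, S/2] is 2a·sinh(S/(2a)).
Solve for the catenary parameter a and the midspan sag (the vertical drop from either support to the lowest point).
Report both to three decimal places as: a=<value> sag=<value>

a=30.194 sag=41.402

seed: a₀ = √(S³/(24(L−S))) = √(91.112³/(24·38.723)) = 28.528126
iter 1: u=1.596880  f(a)=+5.248e+00  f'(a)=-3.473e+00  a ← 28.528126 − (+5.248e+00/-3.473e+00) = 30.039131
iter 2: u=1.516555  f(a)=+4.458e-01  f'(a)=-2.906e+00  a ← 30.039131 − (+4.458e-01/-2.906e+00) = 30.192528
iter 3: u=1.508850  f(a)=+3.876e-03  f'(a)=-2.856e+00  a ← 30.192528 − (+3.876e-03/-2.856e+00) = 30.193885
iter 4: u=1.508782  f(a)=+2.987e-07  f'(a)=-2.855e+00  a ← 30.193885 − (+2.987e-07/-2.855e+00) = 30.193886
iter 5: u=1.508782  f(a)=+2.842e-14  f'(a)=-2.855e+00  a ← 30.193886 − (+2.842e-14/-2.855e+00) = 30.193886
converged: |Δa| < 1e-12 after 5 iterations
sag = a·(cosh(S/(2a)) − 1) = 30.193886·(cosh(1.508782) − 1) = 41.401872
T_max/T_min = cosh(S/(2a)) = 2.371201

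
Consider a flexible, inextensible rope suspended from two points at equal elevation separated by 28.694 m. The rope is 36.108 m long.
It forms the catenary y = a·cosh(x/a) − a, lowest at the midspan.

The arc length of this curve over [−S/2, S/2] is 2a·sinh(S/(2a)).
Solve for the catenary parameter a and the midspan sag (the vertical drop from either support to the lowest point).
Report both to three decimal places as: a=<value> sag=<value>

seed: a₀ = √(S³/(24(L−S))) = √(28.694³/(24·7.414)) = 11.522713
iter 1: u=1.245106  f(a)=+5.964e-01  f'(a)=-1.498e+00  a ← 11.522713 − (+5.964e-01/-1.498e+00) = 11.920897
iter 2: u=1.203517  f(a)=+3.231e-02  f'(a)=-1.339e+00  a ← 11.920897 − (+3.231e-02/-1.339e+00) = 11.945018
iter 3: u=1.201087  f(a)=+1.068e-04  f'(a)=-1.331e+00  a ← 11.945018 − (+1.068e-04/-1.331e+00) = 11.945098
iter 4: u=1.201078  f(a)=+1.177e-09  f'(a)=-1.331e+00  a ← 11.945098 − (+1.177e-09/-1.331e+00) = 11.945098
iter 5: u=1.201078  f(a)=+0.000e+00  f'(a)=-1.331e+00  a ← 11.945098 − (+0.000e+00/-1.331e+00) = 11.945098
converged: |Δa| < 1e-12 after 5 iterations
sag = a·(cosh(S/(2a)) − 1) = 11.945098·(cosh(1.201078) − 1) = 9.702818
T_max/T_min = cosh(S/(2a)) = 1.812285

a=11.945 sag=9.703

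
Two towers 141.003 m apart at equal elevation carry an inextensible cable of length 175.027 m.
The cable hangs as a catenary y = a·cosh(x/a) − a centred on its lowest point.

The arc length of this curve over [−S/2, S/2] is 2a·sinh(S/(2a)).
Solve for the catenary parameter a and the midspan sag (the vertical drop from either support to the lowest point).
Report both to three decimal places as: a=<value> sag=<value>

seed: a₀ = √(S³/(24(L−S))) = √(141.003³/(24·34.024)) = 58.592796
iter 1: u=1.203245  f(a)=+2.550e+00  f'(a)=-1.338e+00  a ← 58.592796 − (+2.550e+00/-1.338e+00) = 60.497713
iter 2: u=1.165358  f(a)=+1.296e-01  f'(a)=-1.205e+00  a ← 60.497713 − (+1.296e-01/-1.205e+00) = 60.605235
iter 3: u=1.163291  f(a)=+3.747e-04  f'(a)=-1.199e+00  a ← 60.605235 − (+3.747e-04/-1.199e+00) = 60.605548
iter 4: u=1.163285  f(a)=+3.152e-09  f'(a)=-1.199e+00  a ← 60.605548 − (+3.152e-09/-1.199e+00) = 60.605548
iter 5: u=1.163285  f(a)=+2.842e-14  f'(a)=-1.199e+00  a ← 60.605548 − (+2.842e-14/-1.199e+00) = 60.605548
converged: |Δa| < 1e-12 after 5 iterations
sag = a·(cosh(S/(2a)) − 1) = 60.605548·(cosh(1.163285) − 1) = 45.844652
T_max/T_min = cosh(S/(2a)) = 1.756443

a=60.606 sag=45.845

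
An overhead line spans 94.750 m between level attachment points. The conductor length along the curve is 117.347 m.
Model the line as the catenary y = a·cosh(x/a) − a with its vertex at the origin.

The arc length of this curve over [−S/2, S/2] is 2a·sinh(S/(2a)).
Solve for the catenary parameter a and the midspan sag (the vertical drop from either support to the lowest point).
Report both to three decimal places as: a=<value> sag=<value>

seed: a₀ = √(S³/(24(L−S))) = √(94.750³/(24·22.597)) = 39.603887
iter 1: u=1.196221  f(a)=+1.673e+00  f'(a)=-1.313e+00  a ← 39.603887 − (+1.673e+00/-1.313e+00) = 40.878014
iter 2: u=1.158936  f(a)=+8.413e-02  f'(a)=-1.184e+00  a ← 40.878014 − (+8.413e-02/-1.184e+00) = 40.949068
iter 3: u=1.156925  f(a)=+2.377e-04  f'(a)=-1.177e+00  a ← 40.949068 − (+2.377e-04/-1.177e+00) = 40.949270
iter 4: u=1.156919  f(a)=+1.909e-09  f'(a)=-1.177e+00  a ← 40.949270 − (+1.909e-09/-1.177e+00) = 40.949270
iter 5: u=1.156919  f(a)=-4.263e-14  f'(a)=-1.177e+00  a ← 40.949270 − (-4.263e-14/-1.177e+00) = 40.949270
converged: |Δa| < 1e-12 after 5 iterations
sag = a·(cosh(S/(2a)) − 1) = 40.949270·(cosh(1.156919) − 1) = 30.600869
T_max/T_min = cosh(S/(2a)) = 1.747287

a=40.949 sag=30.601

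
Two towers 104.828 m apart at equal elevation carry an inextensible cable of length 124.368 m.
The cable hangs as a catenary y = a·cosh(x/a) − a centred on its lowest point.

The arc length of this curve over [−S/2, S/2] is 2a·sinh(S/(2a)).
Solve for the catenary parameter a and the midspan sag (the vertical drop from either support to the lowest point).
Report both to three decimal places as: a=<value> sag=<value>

seed: a₀ = √(S³/(24(L−S))) = √(104.828³/(24·19.540)) = 49.561912
iter 1: u=1.057546  f(a)=+1.122e+00  f'(a)=-8.803e-01  a ← 49.561912 − (+1.122e+00/-8.803e-01) = 50.836754
iter 2: u=1.031026  f(a)=+4.476e-02  f'(a)=-8.113e-01  a ← 50.836754 − (+4.476e-02/-8.113e-01) = 50.891919
iter 3: u=1.029908  f(a)=+7.775e-05  f'(a)=-8.085e-01  a ← 50.891919 − (+7.775e-05/-8.085e-01) = 50.892015
iter 4: u=1.029906  f(a)=+2.354e-10  f'(a)=-8.085e-01  a ← 50.892015 − (+2.354e-10/-8.085e-01) = 50.892015
iter 5: u=1.029906  f(a)=+0.000e+00  f'(a)=-8.085e-01  a ← 50.892015 − (+0.000e+00/-8.085e-01) = 50.892015
converged: |Δa| < 1e-12 after 5 iterations
sag = a·(cosh(S/(2a)) − 1) = 50.892015·(cosh(1.029906) − 1) = 29.462493
T_max/T_min = cosh(S/(2a)) = 1.578922

a=50.892 sag=29.462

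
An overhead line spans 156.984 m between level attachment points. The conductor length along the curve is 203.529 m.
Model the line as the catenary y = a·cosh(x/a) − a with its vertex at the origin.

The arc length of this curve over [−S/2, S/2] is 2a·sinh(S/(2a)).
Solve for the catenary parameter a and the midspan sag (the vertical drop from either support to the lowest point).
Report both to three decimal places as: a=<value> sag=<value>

seed: a₀ = √(S³/(24(L−S))) = √(156.984³/(24·46.545)) = 58.849252
iter 1: u=1.333781  f(a)=+4.320e+00  f'(a)=-1.882e+00  a ← 58.849252 − (+4.320e+00/-1.882e+00) = 61.144954
iter 2: u=1.283704  f(a)=+2.656e-01  f'(a)=-1.657e+00  a ← 61.144954 − (+2.656e-01/-1.657e+00) = 61.305291
iter 3: u=1.280346  f(a)=+1.150e-03  f'(a)=-1.642e+00  a ← 61.305291 − (+1.150e-03/-1.642e+00) = 61.305991
iter 4: u=1.280332  f(a)=+2.176e-08  f'(a)=-1.642e+00  a ← 61.305991 − (+2.176e-08/-1.642e+00) = 61.305991
iter 5: u=1.280332  f(a)=+5.684e-14  f'(a)=-1.642e+00  a ← 61.305991 − (+5.684e-14/-1.642e+00) = 61.305991
converged: |Δa| < 1e-12 after 5 iterations
sag = a·(cosh(S/(2a)) − 1) = 61.305991·(cosh(1.280332) − 1) = 57.498209
T_max/T_min = cosh(S/(2a)) = 1.937889

a=61.306 sag=57.498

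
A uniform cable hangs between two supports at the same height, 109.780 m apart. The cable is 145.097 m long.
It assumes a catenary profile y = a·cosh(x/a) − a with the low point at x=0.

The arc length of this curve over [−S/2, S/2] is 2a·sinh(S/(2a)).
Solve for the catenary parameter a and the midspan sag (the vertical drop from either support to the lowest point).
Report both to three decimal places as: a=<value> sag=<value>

a=41.289 sag=42.186

seed: a₀ = √(S³/(24(L−S))) = √(109.780³/(24·35.317)) = 39.508207
iter 1: u=1.389332  f(a)=+3.569e+00  f'(a)=-2.158e+00  a ← 39.508207 − (+3.569e+00/-2.158e+00) = 41.162576
iter 2: u=1.333493  f(a)=+2.364e-01  f'(a)=-1.880e+00  a ← 41.162576 − (+2.364e-01/-1.880e+00) = 41.288320
iter 3: u=1.329432  f(a)=+1.200e-03  f'(a)=-1.861e+00  a ← 41.288320 − (+1.200e-03/-1.861e+00) = 41.288965
iter 4: u=1.329411  f(a)=+3.128e-08  f'(a)=-1.861e+00  a ← 41.288965 − (+3.128e-08/-1.861e+00) = 41.288965
iter 5: u=1.329411  f(a)=+0.000e+00  f'(a)=-1.861e+00  a ← 41.288965 − (+0.000e+00/-1.861e+00) = 41.288965
converged: |Δa| < 1e-12 after 5 iterations
sag = a·(cosh(S/(2a)) − 1) = 41.288965·(cosh(1.329411) − 1) = 42.185962
T_max/T_min = cosh(S/(2a)) = 2.021725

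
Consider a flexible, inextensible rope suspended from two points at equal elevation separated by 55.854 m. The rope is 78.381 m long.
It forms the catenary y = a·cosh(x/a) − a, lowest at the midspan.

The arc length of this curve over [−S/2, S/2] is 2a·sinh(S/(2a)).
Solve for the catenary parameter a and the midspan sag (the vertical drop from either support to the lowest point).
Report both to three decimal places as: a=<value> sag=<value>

a=18.951 sag=24.581

seed: a₀ = √(S³/(24(L−S))) = √(55.854³/(24·22.527)) = 17.952466
iter 1: u=1.555608  f(a)=+2.888e+00  f'(a)=-3.172e+00  a ← 17.952466 − (+2.888e+00/-3.172e+00) = 18.863014
iter 2: u=1.480516  f(a)=+2.343e-01  f'(a)=-2.676e+00  a ← 18.863014 − (+2.343e-01/-2.676e+00) = 18.950549
iter 3: u=1.473678  f(a)=+1.842e-03  f'(a)=-2.634e+00  a ← 18.950549 − (+1.842e-03/-2.634e+00) = 18.951249
iter 4: u=1.473623  f(a)=+1.159e-07  f'(a)=-2.634e+00  a ← 18.951249 − (+1.159e-07/-2.634e+00) = 18.951249
iter 5: u=1.473623  f(a)=+1.421e-14  f'(a)=-2.634e+00  a ← 18.951249 − (+1.421e-14/-2.634e+00) = 18.951249
converged: |Δa| < 1e-12 after 5 iterations
sag = a·(cosh(S/(2a)) − 1) = 18.951249·(cosh(1.473623) − 1) = 24.580867
T_max/T_min = cosh(S/(2a)) = 2.297058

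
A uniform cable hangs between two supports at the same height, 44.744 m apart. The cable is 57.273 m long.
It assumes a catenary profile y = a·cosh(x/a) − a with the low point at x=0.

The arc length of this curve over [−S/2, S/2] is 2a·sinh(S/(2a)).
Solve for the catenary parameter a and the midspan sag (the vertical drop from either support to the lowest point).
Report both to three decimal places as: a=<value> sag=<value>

a=17.943 sag=15.851

seed: a₀ = √(S³/(24(L−S))) = √(44.744³/(24·12.529)) = 17.259904
iter 1: u=1.296183  f(a)=+1.096e+00  f'(a)=-1.711e+00  a ← 17.259904 − (+1.096e+00/-1.711e+00) = 17.900295
iter 2: u=1.249812  f(a)=+6.393e-02  f'(a)=-1.516e+00  a ← 17.900295 − (+6.393e-02/-1.516e+00) = 17.942450
iter 3: u=1.246875  f(a)=+2.475e-04  f'(a)=-1.505e+00  a ← 17.942450 − (+2.475e-04/-1.505e+00) = 17.942614
iter 4: u=1.246864  f(a)=+3.741e-09  f'(a)=-1.505e+00  a ← 17.942614 − (+3.741e-09/-1.505e+00) = 17.942614
iter 5: u=1.246864  f(a)=+0.000e+00  f'(a)=-1.505e+00  a ← 17.942614 − (+0.000e+00/-1.505e+00) = 17.942614
converged: |Δa| < 1e-12 after 5 iterations
sag = a·(cosh(S/(2a)) − 1) = 17.942614·(cosh(1.246864) − 1) = 15.850677
T_max/T_min = cosh(S/(2a)) = 1.883410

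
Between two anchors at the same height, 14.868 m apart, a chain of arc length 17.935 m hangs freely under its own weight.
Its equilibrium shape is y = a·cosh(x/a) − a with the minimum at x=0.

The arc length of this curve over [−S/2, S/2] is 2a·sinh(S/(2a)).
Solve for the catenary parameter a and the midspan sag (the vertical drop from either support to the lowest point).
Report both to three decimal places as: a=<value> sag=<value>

a=6.880 sag=4.423

seed: a₀ = √(S³/(24(L−S))) = √(14.868³/(24·3.067)) = 6.682152
iter 1: u=1.112516  f(a)=+1.955e-01  f'(a)=-1.037e+00  a ← 6.682152 − (+1.955e-01/-1.037e+00) = 6.870717
iter 2: u=1.081983  f(a)=+8.580e-03  f'(a)=-9.475e-01  a ← 6.870717 − (+8.580e-03/-9.475e-01) = 6.879773
iter 3: u=1.080559  f(a)=+1.821e-05  f'(a)=-9.435e-01  a ← 6.879773 − (+1.821e-05/-9.435e-01) = 6.879792
iter 4: u=1.080556  f(a)=+8.241e-11  f'(a)=-9.435e-01  a ← 6.879792 − (+8.241e-11/-9.435e-01) = 6.879792
iter 5: u=1.080556  f(a)=+0.000e+00  f'(a)=-9.435e-01  a ← 6.879792 − (+0.000e+00/-9.435e-01) = 6.879792
converged: |Δa| < 1e-12 after 5 iterations
sag = a·(cosh(S/(2a)) − 1) = 6.879792·(cosh(1.080556) − 1) = 4.422756
T_max/T_min = cosh(S/(2a)) = 1.642862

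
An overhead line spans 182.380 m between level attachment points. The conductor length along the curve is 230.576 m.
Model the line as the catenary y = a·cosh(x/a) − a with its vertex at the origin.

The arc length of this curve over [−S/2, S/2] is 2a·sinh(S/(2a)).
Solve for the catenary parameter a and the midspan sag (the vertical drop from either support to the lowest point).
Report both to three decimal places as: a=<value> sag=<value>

seed: a₀ = √(S³/(24(L−S))) = √(182.380³/(24·48.196)) = 72.419363
iter 1: u=1.259194  f(a)=+3.968e+00  f'(a)=-1.554e+00  a ← 72.419363 − (+3.968e+00/-1.554e+00) = 74.972393
iter 2: u=1.216314  f(a)=+2.195e-01  f'(a)=-1.387e+00  a ← 74.972393 − (+2.195e-01/-1.387e+00) = 75.130682
iter 3: u=1.213752  f(a)=+7.586e-04  f'(a)=-1.377e+00  a ← 75.130682 − (+7.586e-04/-1.377e+00) = 75.131233
iter 4: u=1.213743  f(a)=+9.130e-09  f'(a)=-1.377e+00  a ← 75.131233 − (+9.130e-09/-1.377e+00) = 75.131233
iter 5: u=1.213743  f(a)=+0.000e+00  f'(a)=-1.377e+00  a ← 75.131233 − (+0.000e+00/-1.377e+00) = 75.131233
converged: |Δa| < 1e-12 after 5 iterations
sag = a·(cosh(S/(2a)) − 1) = 75.131233·(cosh(1.213743) − 1) = 62.476997
T_max/T_min = cosh(S/(2a)) = 1.831572

a=75.131 sag=62.477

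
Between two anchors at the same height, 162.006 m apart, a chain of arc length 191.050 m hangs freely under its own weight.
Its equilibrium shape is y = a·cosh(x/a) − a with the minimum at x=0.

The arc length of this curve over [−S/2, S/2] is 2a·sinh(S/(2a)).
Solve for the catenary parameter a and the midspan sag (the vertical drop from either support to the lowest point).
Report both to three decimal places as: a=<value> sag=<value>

a=80.121 sag=44.556

seed: a₀ = √(S³/(24(L−S))) = √(162.006³/(24·29.044)) = 78.102118
iter 1: u=1.037142  f(a)=+1.603e+00  f'(a)=-8.269e-01  a ← 78.102118 − (+1.603e+00/-8.269e-01) = 80.040352
iter 2: u=1.012027  f(a)=+6.160e-02  f'(a)=-7.644e-01  a ← 80.040352 − (+6.160e-02/-7.644e-01) = 80.120935
iter 3: u=1.011009  f(a)=+9.906e-05  f'(a)=-7.620e-01  a ← 80.120935 − (+9.906e-05/-7.620e-01) = 80.121065
iter 4: u=1.011008  f(a)=+2.571e-10  f'(a)=-7.620e-01  a ← 80.121065 − (+2.571e-10/-7.620e-01) = 80.121065
iter 5: u=1.011008  f(a)=-8.527e-14  f'(a)=-7.620e-01  a ← 80.121065 − (-8.527e-14/-7.620e-01) = 80.121065
converged: |Δa| < 1e-12 after 5 iterations
sag = a·(cosh(S/(2a)) − 1) = 80.121065·(cosh(1.011008) − 1) = 44.556161
T_max/T_min = cosh(S/(2a)) = 1.556110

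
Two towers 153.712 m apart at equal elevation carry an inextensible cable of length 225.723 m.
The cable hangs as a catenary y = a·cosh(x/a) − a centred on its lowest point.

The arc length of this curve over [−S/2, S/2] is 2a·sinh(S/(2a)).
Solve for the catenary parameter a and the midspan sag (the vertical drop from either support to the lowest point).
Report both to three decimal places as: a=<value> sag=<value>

seed: a₀ = √(S³/(24(L−S))) = √(153.712³/(24·72.011)) = 45.841268
iter 1: u=1.676568  f(a)=+1.083e+01  f'(a)=-4.118e+00  a ← 45.841268 − (+1.083e+01/-4.118e+00) = 48.469834
iter 2: u=1.585646  f(a)=+1.001e+00  f'(a)=-3.389e+00  a ← 48.469834 − (+1.001e+00/-3.389e+00) = 48.765177
iter 3: u=1.576043  f(a)=+1.048e-02  f'(a)=-3.318e+00  a ← 48.765177 − (+1.048e-02/-3.318e+00) = 48.768336
iter 4: u=1.575941  f(a)=+1.176e-06  f'(a)=-3.318e+00  a ← 48.768336 − (+1.176e-06/-3.318e+00) = 48.768337
iter 5: u=1.575941  f(a)=+2.842e-14  f'(a)=-3.318e+00  a ← 48.768337 − (+2.842e-14/-3.318e+00) = 48.768337
converged: |Δa| < 1e-12 after 5 iterations
sag = a·(cosh(S/(2a)) − 1) = 48.768337·(cosh(1.575941) − 1) = 74.179086
T_max/T_min = cosh(S/(2a)) = 2.521050

a=48.768 sag=74.179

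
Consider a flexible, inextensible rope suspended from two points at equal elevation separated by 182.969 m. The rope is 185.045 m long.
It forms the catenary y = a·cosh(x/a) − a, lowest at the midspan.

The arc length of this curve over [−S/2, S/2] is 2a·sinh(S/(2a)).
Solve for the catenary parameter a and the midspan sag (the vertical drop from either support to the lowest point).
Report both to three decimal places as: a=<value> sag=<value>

seed: a₀ = √(S³/(24(L−S))) = √(182.969³/(24·2.076)) = 350.628308
iter 1: u=0.260916  f(a)=+7.078e-03  f'(a)=-1.192e-02  a ← 350.628308 − (+7.078e-03/-1.192e-02) = 351.221969
iter 2: u=0.260475  f(a)=+1.802e-05  f'(a)=-1.186e-02  a ← 351.221969 − (+1.802e-05/-1.186e-02) = 351.223488
iter 3: u=0.260474  f(a)=+1.174e-10  f'(a)=-1.186e-02  a ← 351.223488 − (+1.174e-10/-1.186e-02) = 351.223488
iter 4: u=0.260474  f(a)=+0.000e+00  f'(a)=-1.186e-02  a ← 351.223488 − (+0.000e+00/-1.186e-02) = 351.223488
converged: |Δa| < 1e-12 after 4 iterations
sag = a·(cosh(S/(2a)) − 1) = 351.223488·(cosh(0.260474) − 1) = 11.982172
T_max/T_min = cosh(S/(2a)) = 1.034116

a=351.223 sag=11.982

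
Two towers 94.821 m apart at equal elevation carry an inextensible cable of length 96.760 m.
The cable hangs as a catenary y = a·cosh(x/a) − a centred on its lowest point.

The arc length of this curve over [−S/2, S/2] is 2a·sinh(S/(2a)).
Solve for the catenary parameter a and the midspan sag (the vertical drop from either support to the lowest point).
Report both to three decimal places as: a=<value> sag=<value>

a=135.764 sag=8.363

seed: a₀ = √(S³/(24(L−S))) = √(94.821³/(24·1.939)) = 135.351250
iter 1: u=0.350278  f(a)=+1.193e-02  f'(a)=-2.900e-02  a ← 135.351250 − (+1.193e-02/-2.900e-02) = 135.762567
iter 2: u=0.349216  f(a)=+5.460e-05  f'(a)=-2.874e-02  a ← 135.762567 − (+5.460e-05/-2.874e-02) = 135.764467
iter 3: u=0.349211  f(a)=+1.155e-09  f'(a)=-2.874e-02  a ← 135.764467 − (+1.155e-09/-2.874e-02) = 135.764467
iter 4: u=0.349211  f(a)=+1.421e-14  f'(a)=-2.874e-02  a ← 135.764467 − (+1.421e-14/-2.874e-02) = 135.764467
converged: |Δa| < 1e-12 after 4 iterations
sag = a·(cosh(S/(2a)) − 1) = 135.764467·(cosh(0.349211) − 1) = 8.362612
T_max/T_min = cosh(S/(2a)) = 1.061596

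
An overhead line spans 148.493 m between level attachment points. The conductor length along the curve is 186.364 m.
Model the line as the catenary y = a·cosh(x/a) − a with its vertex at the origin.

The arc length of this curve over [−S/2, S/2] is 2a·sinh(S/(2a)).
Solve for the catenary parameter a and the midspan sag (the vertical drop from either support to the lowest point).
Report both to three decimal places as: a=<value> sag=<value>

a=62.194 sag=49.837

seed: a₀ = √(S³/(24(L−S))) = √(148.493³/(24·37.871)) = 60.020549
iter 1: u=1.237018  f(a)=+3.005e+00  f'(a)=-1.466e+00  a ← 60.020549 − (+3.005e+00/-1.466e+00) = 62.070750
iter 2: u=1.196159  f(a)=+1.609e-01  f'(a)=-1.313e+00  a ← 62.070750 − (+1.609e-01/-1.313e+00) = 62.193280
iter 3: u=1.193803  f(a)=+5.185e-04  f'(a)=-1.304e+00  a ← 62.193280 − (+5.185e-04/-1.304e+00) = 62.193678
iter 4: u=1.193795  f(a)=+5.425e-09  f'(a)=-1.304e+00  a ← 62.193678 − (+5.425e-09/-1.304e+00) = 62.193678
iter 5: u=1.193795  f(a)=-2.842e-14  f'(a)=-1.304e+00  a ← 62.193678 − (-2.842e-14/-1.304e+00) = 62.193678
converged: |Δa| < 1e-12 after 5 iterations
sag = a·(cosh(S/(2a)) − 1) = 62.193678·(cosh(1.193795) − 1) = 49.837294
T_max/T_min = cosh(S/(2a)) = 1.801324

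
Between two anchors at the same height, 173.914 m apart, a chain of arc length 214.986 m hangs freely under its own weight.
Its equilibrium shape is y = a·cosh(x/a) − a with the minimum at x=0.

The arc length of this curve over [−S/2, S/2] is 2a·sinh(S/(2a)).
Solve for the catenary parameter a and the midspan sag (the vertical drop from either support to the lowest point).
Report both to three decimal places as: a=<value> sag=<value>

seed: a₀ = √(S³/(24(L−S))) = √(173.914³/(24·41.072)) = 73.050513
iter 1: u=1.190368  f(a)=+3.010e+00  f'(a)=-1.292e+00  a ← 73.050513 − (+3.010e+00/-1.292e+00) = 75.380084
iter 2: u=1.153581  f(a)=+1.500e-01  f'(a)=-1.166e+00  a ← 75.380084 − (+1.500e-01/-1.166e+00) = 75.508688
iter 3: u=1.151616  f(a)=+4.156e-04  f'(a)=-1.160e+00  a ← 75.508688 − (+4.156e-04/-1.160e+00) = 75.509047
iter 4: u=1.151610  f(a)=+3.211e-09  f'(a)=-1.160e+00  a ← 75.509047 − (+3.211e-09/-1.160e+00) = 75.509047
iter 5: u=1.151610  f(a)=+2.842e-14  f'(a)=-1.160e+00  a ← 75.509047 − (+2.842e-14/-1.160e+00) = 75.509047
converged: |Δa| < 1e-12 after 5 iterations
sag = a·(cosh(S/(2a)) − 1) = 75.509047·(cosh(1.151610) − 1) = 55.854423
T_max/T_min = cosh(S/(2a)) = 1.739705

a=75.509 sag=55.854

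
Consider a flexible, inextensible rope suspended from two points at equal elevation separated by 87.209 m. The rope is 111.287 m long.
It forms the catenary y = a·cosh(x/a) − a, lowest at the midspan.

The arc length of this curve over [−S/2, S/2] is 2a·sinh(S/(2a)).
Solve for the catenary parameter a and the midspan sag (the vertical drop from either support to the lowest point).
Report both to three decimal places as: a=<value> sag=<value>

a=35.201 sag=30.642

seed: a₀ = √(S³/(24(L−S))) = √(87.209³/(24·24.078)) = 33.878653
iter 1: u=1.287079  f(a)=+2.075e+00  f'(a)=-1.671e+00  a ← 33.878653 − (+2.075e+00/-1.671e+00) = 35.120137
iter 2: u=1.241581  f(a)=+1.195e-01  f'(a)=-1.484e+00  a ← 35.120137 − (+1.195e-01/-1.484e+00) = 35.200677
iter 3: u=1.238740  f(a)=+4.500e-04  f'(a)=-1.473e+00  a ← 35.200677 − (+4.500e-04/-1.473e+00) = 35.200983
iter 4: u=1.238730  f(a)=+6.436e-09  f'(a)=-1.473e+00  a ← 35.200983 − (+6.436e-09/-1.473e+00) = 35.200983
iter 5: u=1.238730  f(a)=+0.000e+00  f'(a)=-1.473e+00  a ← 35.200983 − (+0.000e+00/-1.473e+00) = 35.200983
converged: |Δa| < 1e-12 after 5 iterations
sag = a·(cosh(S/(2a)) − 1) = 35.200983·(cosh(1.238730) − 1) = 30.642075
T_max/T_min = cosh(S/(2a)) = 1.870489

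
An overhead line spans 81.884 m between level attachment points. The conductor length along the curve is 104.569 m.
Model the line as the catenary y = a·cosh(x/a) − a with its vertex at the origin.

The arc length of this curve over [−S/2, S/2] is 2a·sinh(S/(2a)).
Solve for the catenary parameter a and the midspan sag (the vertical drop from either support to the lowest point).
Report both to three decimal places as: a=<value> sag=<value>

seed: a₀ = √(S³/(24(L−S))) = √(81.884³/(24·22.685)) = 31.755837
iter 1: u=1.289275  f(a)=+1.962e+00  f'(a)=-1.681e+00  a ← 31.755837 − (+1.962e+00/-1.681e+00) = 32.923032
iter 2: u=1.243567  f(a)=+1.133e-01  f'(a)=-1.492e+00  a ← 32.923032 − (+1.133e-01/-1.492e+00) = 32.999020
iter 3: u=1.240704  f(a)=+4.297e-04  f'(a)=-1.480e+00  a ← 32.999020 − (+4.297e-04/-1.480e+00) = 32.999310
iter 4: u=1.240693  f(a)=+6.228e-09  f'(a)=-1.480e+00  a ← 32.999310 − (+6.228e-09/-1.480e+00) = 32.999310
iter 5: u=1.240693  f(a)=+1.421e-14  f'(a)=-1.480e+00  a ← 32.999310 − (+1.421e-14/-1.480e+00) = 32.999310
converged: |Δa| < 1e-12 after 5 iterations
sag = a·(cosh(S/(2a)) − 1) = 32.999310·(cosh(1.240693) − 1) = 28.828058
T_max/T_min = cosh(S/(2a)) = 1.873596

a=32.999 sag=28.828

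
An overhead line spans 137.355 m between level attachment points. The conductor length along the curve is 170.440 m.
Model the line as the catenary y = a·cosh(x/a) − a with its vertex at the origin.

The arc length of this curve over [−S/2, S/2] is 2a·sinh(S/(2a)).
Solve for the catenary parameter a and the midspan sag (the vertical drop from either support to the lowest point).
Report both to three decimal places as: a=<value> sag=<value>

a=59.087 sag=44.613

seed: a₀ = √(S³/(24(L−S))) = √(137.355³/(24·33.085)) = 57.127540
iter 1: u=1.202179  f(a)=+2.475e+00  f'(a)=-1.335e+00  a ← 57.127540 − (+2.475e+00/-1.335e+00) = 58.981871
iter 2: u=1.164383  f(a)=+1.256e-01  f'(a)=-1.202e+00  a ← 58.981871 − (+1.256e-01/-1.202e+00) = 59.086347
iter 3: u=1.162324  f(a)=+3.618e-04  f'(a)=-1.195e+00  a ← 59.086347 − (+3.618e-04/-1.195e+00) = 59.086649
iter 4: u=1.162318  f(a)=+3.022e-09  f'(a)=-1.195e+00  a ← 59.086649 − (+3.022e-09/-1.195e+00) = 59.086649
iter 5: u=1.162318  f(a)=-2.842e-14  f'(a)=-1.195e+00  a ← 59.086649 − (-2.842e-14/-1.195e+00) = 59.086649
converged: |Δa| < 1e-12 after 5 iterations
sag = a·(cosh(S/(2a)) − 1) = 59.086649·(cosh(1.162318) − 1) = 44.613305
T_max/T_min = cosh(S/(2a)) = 1.755049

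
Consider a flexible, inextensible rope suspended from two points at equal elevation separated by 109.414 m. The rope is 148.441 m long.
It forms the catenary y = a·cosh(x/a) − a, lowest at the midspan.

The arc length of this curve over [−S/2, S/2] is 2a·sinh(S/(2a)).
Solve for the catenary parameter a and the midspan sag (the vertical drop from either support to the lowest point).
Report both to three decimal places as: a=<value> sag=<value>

seed: a₀ = √(S³/(24(L−S))) = √(109.414³/(24·39.027)) = 37.395654
iter 1: u=1.462924  f(a)=+4.395e+00  f'(a)=-2.569e+00  a ← 37.395654 − (+4.395e+00/-2.569e+00) = 39.106283
iter 2: u=1.398931  f(a)=+3.196e-01  f'(a)=-2.208e+00  a ← 39.106283 − (+3.196e-01/-2.208e+00) = 39.251012
iter 3: u=1.393773  f(a)=+1.983e-03  f'(a)=-2.181e+00  a ← 39.251012 − (+1.983e-03/-2.181e+00) = 39.251921
iter 4: u=1.393741  f(a)=+7.733e-08  f'(a)=-2.181e+00  a ← 39.251921 − (+7.733e-08/-2.181e+00) = 39.251921
iter 5: u=1.393741  f(a)=+0.000e+00  f'(a)=-2.181e+00  a ← 39.251921 − (+0.000e+00/-2.181e+00) = 39.251921
converged: |Δa| < 1e-12 after 5 iterations
sag = a·(cosh(S/(2a)) − 1) = 39.251921·(cosh(1.393741) − 1) = 44.708760
T_max/T_min = cosh(S/(2a)) = 2.139021

a=39.252 sag=44.709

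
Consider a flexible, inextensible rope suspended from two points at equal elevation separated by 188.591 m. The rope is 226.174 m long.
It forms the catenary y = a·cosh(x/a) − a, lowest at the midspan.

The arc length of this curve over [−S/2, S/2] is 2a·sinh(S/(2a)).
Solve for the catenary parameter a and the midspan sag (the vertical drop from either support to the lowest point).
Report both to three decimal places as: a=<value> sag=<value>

seed: a₀ = √(S³/(24(L−S))) = √(188.591³/(24·37.583)) = 86.234312
iter 1: u=1.093480  f(a)=+2.312e+00  f'(a)=-9.804e-01  a ← 86.234312 − (+2.312e+00/-9.804e-01) = 88.592417
iter 2: u=1.064374  f(a)=+9.822e-02  f'(a)=-8.987e-01  a ← 88.592417 − (+9.822e-02/-8.987e-01) = 88.701712
iter 3: u=1.063063  f(a)=+1.947e-04  f'(a)=-8.952e-01  a ← 88.701712 − (+1.947e-04/-8.952e-01) = 88.701929
iter 4: u=1.063060  f(a)=+7.686e-10  f'(a)=-8.951e-01  a ← 88.701929 − (+7.686e-10/-8.951e-01) = 88.701929
iter 5: u=1.063060  f(a)=-2.842e-14  f'(a)=-8.951e-01  a ← 88.701929 − (-2.842e-14/-8.951e-01) = 88.701929
converged: |Δa| < 1e-12 after 5 iterations
sag = a·(cosh(S/(2a)) − 1) = 88.701929·(cosh(1.063060) − 1) = 55.022466
T_max/T_min = cosh(S/(2a)) = 1.620307

a=88.702 sag=55.022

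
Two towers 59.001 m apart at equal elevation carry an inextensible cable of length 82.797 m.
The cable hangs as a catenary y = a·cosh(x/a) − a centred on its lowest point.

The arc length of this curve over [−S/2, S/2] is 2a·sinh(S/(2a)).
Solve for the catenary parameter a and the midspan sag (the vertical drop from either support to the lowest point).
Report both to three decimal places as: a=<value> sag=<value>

a=20.019 sag=25.966

seed: a₀ = √(S³/(24(L−S))) = √(59.001³/(24·23.796)) = 18.964066
iter 1: u=1.555600  f(a)=+3.051e+00  f'(a)=-3.172e+00  a ← 18.964066 − (+3.051e+00/-3.172e+00) = 19.925914
iter 2: u=1.480509  f(a)=+2.475e-01  f'(a)=-2.676e+00  a ← 19.925914 − (+2.475e-01/-2.676e+00) = 20.018380
iter 3: u=1.473671  f(a)=+1.946e-03  f'(a)=-2.634e+00  a ← 20.018380 − (+1.946e-03/-2.634e+00) = 20.019118
iter 4: u=1.473616  f(a)=+1.224e-07  f'(a)=-2.634e+00  a ← 20.019118 − (+1.224e-07/-2.634e+00) = 20.019119
iter 5: u=1.473616  f(a)=+0.000e+00  f'(a)=-2.634e+00  a ← 20.019119 − (+0.000e+00/-2.634e+00) = 20.019119
converged: |Δa| < 1e-12 after 5 iterations
sag = a·(cosh(S/(2a)) − 1) = 20.019119·(cosh(1.473616) − 1) = 25.965671
T_max/T_min = cosh(S/(2a)) = 2.297044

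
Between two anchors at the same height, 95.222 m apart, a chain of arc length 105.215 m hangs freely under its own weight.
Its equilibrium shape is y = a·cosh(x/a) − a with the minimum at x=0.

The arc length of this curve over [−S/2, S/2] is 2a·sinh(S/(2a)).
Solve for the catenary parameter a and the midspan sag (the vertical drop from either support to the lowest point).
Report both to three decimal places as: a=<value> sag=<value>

a=60.923 sag=19.570

seed: a₀ = √(S³/(24(L−S))) = √(95.222³/(24·9.993)) = 60.000157
iter 1: u=0.793515  f(a)=+3.194e-01  f'(a)=-3.546e-01  a ← 60.000157 − (+3.194e-01/-3.546e-01) = 60.900932
iter 2: u=0.781778  f(a)=+7.334e-03  f'(a)=-3.384e-01  a ← 60.900932 − (+7.334e-03/-3.384e-01) = 60.922604
iter 3: u=0.781500  f(a)=+4.070e-06  f'(a)=-3.381e-01  a ← 60.922604 − (+4.070e-06/-3.381e-01) = 60.922616
iter 4: u=0.781500  f(a)=+1.251e-12  f'(a)=-3.381e-01  a ← 60.922616 − (+1.251e-12/-3.381e-01) = 60.922616
converged: |Δa| < 1e-12 after 4 iterations
sag = a·(cosh(S/(2a)) − 1) = 60.922616·(cosh(0.781500) − 1) = 19.570329
T_max/T_min = cosh(S/(2a)) = 1.321233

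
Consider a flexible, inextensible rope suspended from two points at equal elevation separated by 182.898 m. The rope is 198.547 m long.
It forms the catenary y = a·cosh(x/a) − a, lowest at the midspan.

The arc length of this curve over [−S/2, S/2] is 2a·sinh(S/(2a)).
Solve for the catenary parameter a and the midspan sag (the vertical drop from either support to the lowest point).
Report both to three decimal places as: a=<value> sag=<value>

seed: a₀ = √(S³/(24(L−S))) = √(182.898³/(24·15.649)) = 127.633453
iter 1: u=0.716497  f(a)=+4.066e-01  f'(a)=-2.580e-01  a ← 127.633453 − (+4.066e-01/-2.580e-01) = 129.209296
iter 2: u=0.707759  f(a)=+7.653e-03  f'(a)=-2.484e-01  a ← 129.209296 − (+7.653e-03/-2.484e-01) = 129.240106
iter 3: u=0.707590  f(a)=+2.827e-06  f'(a)=-2.482e-01  a ← 129.240106 − (+2.827e-06/-2.482e-01) = 129.240117
iter 4: u=0.707590  f(a)=+3.979e-13  f'(a)=-2.482e-01  a ← 129.240117 − (+3.979e-13/-2.482e-01) = 129.240117
converged: |Δa| < 1e-12 after 4 iterations
sag = a·(cosh(S/(2a)) − 1) = 129.240117·(cosh(0.707590) − 1) = 33.726860
T_max/T_min = cosh(S/(2a)) = 1.260963

a=129.240 sag=33.727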